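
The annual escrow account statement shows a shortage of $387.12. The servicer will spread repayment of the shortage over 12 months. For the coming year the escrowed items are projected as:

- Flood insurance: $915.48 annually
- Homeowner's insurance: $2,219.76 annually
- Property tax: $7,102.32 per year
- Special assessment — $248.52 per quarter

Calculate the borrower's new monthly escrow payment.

$968.23

Flood insurance — $915.48 annually
Homeowner's insurance — $2,219.76 annually
Property tax — $7,102.32 annually
Special assessment — $248.52 × 4 = $994.08 annually
Total per year = $915.48 + $2,219.76 + $7,102.32 + $994.08 = $11,231.64
Base monthly escrow = $11,231.64 / 12 = $935.97
Monthly shortage recovery: $387.12 / 12 = $32.26
New monthly escrow = $935.97 + $32.26 = $968.23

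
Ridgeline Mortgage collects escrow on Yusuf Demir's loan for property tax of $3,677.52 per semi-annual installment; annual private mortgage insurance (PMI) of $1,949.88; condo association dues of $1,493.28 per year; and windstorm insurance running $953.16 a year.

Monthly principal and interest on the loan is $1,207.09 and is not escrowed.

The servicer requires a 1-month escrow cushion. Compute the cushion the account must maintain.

Property tax = $3,677.52 × 2 = $7,355.04
Private mortgage insurance (PMI) = $1,949.88
Condo association dues = $1,493.28
Windstorm insurance = $953.16
Annual escrow total = $7,355.04 + $1,949.88 + $1,493.28 + $953.16 = $11,751.36
Base monthly escrow = $11,751.36 ÷ 12 = $979.28
Cushion = 1 × $979.28 = $979.28

$979.28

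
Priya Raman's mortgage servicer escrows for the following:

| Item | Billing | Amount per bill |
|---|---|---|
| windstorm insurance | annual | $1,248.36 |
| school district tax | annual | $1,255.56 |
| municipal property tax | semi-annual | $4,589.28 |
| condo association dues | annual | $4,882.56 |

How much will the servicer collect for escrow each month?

Windstorm insurance: $1,248.36 annually
School district tax: $1,255.56 annually
Municipal property tax: $4,589.28 × 2 = $9,178.56 annually
Condo association dues: $4,882.56 annually
Total annual escrow = $1,248.36 + $1,255.56 + $9,178.56 + $4,882.56 = $16,565.04
Monthly escrow = $16,565.04 ÷ 12 = $1,380.42

$1,380.42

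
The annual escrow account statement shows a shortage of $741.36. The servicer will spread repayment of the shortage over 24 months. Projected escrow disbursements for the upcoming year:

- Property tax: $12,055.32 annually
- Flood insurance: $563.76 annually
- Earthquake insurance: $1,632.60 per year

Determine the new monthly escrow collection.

$1,218.53

Property tax — $12,055.32 annually
Flood insurance — $563.76 annually
Earthquake insurance — $1,632.60 annually
Annual escrow total = $14,251.68
Per month = $14,251.68 ÷ 12 = $1,187.64
Monthly shortage recovery: $741.36 / 24 = $30.89
Adjusted monthly = $1,187.64 + $30.89 = $1,218.53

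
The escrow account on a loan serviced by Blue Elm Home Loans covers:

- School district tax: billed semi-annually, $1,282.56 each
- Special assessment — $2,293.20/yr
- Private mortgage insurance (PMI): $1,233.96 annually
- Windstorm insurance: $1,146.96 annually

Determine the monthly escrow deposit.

$603.27

School district tax: $1,282.56 × 2 = $2,565.12 per year
Special assessment: $2,293.20 per year
Private mortgage insurance (PMI): $1,233.96 per year
Windstorm insurance: $1,146.96 per year
Combined annual = $2,565.12 + $2,293.20 + $1,233.96 + $1,146.96 = $7,239.24
Per month = $7,239.24 / 12 = $603.27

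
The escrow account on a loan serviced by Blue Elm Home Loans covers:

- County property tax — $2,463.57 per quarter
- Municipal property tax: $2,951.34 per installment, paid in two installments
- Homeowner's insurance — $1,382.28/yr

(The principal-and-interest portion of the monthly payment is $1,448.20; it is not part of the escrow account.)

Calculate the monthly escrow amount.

$1,428.27

County property tax — $2,463.57 × 4 = $9,854.28 per year
Municipal property tax — $2,951.34 × 2 = $5,902.68 per year
Homeowner's insurance — $1,382.28 per year
Total per year = $17,139.24
Base monthly escrow = $17,139.24 ÷ 12 = $1,428.27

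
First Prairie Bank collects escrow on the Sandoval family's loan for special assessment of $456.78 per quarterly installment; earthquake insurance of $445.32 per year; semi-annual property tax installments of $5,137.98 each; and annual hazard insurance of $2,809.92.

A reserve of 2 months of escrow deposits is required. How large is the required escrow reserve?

$2,559.72

Special assessment = $456.78 × 4 = $1,827.12/yr
Earthquake insurance = $445.32/yr
Property tax = $5,137.98 × 2 = $10,275.96/yr
Hazard insurance = $2,809.92/yr
Combined annual = $1,827.12 + $445.32 + $10,275.96 + $2,809.92 = $15,358.32
Base monthly escrow = $15,358.32 ÷ 12 = $1,279.86
Cushion = 2 × $1,279.86 = $2,559.72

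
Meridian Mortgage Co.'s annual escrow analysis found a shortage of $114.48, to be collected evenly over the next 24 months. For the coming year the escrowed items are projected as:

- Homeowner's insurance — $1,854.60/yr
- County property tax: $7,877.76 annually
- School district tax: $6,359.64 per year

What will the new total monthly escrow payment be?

$1,345.77

Homeowner's insurance — $1,854.60 per year
County property tax — $7,877.76 per year
School district tax — $6,359.64 per year
Annual escrow total = $16,092.00
Monthly = $16,092.00 / 12 = $1,341.00
Monthly shortage recovery: $114.48 ÷ 24 = $4.77
Adjusted monthly = $1,341.00 + $4.77 = $1,345.77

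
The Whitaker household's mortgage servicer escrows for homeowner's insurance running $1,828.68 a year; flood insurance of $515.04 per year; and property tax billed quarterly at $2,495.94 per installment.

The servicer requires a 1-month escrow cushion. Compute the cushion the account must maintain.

Homeowner's insurance: $1,828.68 annually
Flood insurance: $515.04 annually
Property tax: $2,495.94 × 4 = $9,983.76 annually
Combined annual = $1,828.68 + $515.04 + $9,983.76 = $12,327.48
Monthly escrow = $12,327.48 / 12 = $1,027.29
Required cushion = 1 × $1,027.29 = $1,027.29

$1,027.29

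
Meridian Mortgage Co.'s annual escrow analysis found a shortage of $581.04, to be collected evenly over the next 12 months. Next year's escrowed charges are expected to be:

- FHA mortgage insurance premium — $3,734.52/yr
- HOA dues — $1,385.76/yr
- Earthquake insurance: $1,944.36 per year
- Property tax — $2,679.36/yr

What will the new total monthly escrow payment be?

FHA mortgage insurance premium — $3,734.52
HOA dues — $1,385.76
Earthquake insurance — $1,944.36
Property tax — $2,679.36
Combined annual = $3,734.52 + $1,385.76 + $1,944.36 + $2,679.36 = $9,744.00
Monthly escrow = $9,744.00 / 12 = $812.00
Monthly shortage recovery: $581.04 / 12 = $48.42
Adjusted monthly = $812.00 + $48.42 = $860.42

$860.42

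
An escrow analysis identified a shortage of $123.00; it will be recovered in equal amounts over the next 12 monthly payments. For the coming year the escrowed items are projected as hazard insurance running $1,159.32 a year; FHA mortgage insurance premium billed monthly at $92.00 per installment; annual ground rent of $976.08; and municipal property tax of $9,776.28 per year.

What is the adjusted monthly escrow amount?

Hazard insurance — $1,159.32 per year
FHA mortgage insurance premium — $92.00 × 12 = $1,104.00 per year
Ground rent — $976.08 per year
Municipal property tax — $9,776.28 per year
Total annual escrow = $13,015.68
Monthly escrow = $13,015.68 ÷ 12 = $1,084.64
Monthly shortage recovery: $123.00 ÷ 12 = $10.25
Adjusted monthly = $1,084.64 + $10.25 = $1,094.89

$1,094.89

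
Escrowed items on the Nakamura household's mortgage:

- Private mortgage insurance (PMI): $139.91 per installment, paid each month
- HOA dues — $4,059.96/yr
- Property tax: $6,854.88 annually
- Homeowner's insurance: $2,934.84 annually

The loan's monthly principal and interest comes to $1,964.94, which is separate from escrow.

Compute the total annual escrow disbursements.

$15,528.60

Private mortgage insurance (PMI) = $139.91 × 12 = $1,678.92 per year
HOA dues = $4,059.96 per year
Property tax = $6,854.88 per year
Homeowner's insurance = $2,934.84 per year
Annual escrow total = $1,678.92 + $4,059.96 + $6,854.88 + $2,934.84 = $15,528.60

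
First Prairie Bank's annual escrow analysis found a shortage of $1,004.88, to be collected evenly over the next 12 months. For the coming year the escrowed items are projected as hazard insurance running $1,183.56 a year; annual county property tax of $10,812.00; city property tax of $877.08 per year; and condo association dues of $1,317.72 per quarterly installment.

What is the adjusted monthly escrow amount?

$1,595.70

Hazard insurance = $1,183.56/yr
County property tax = $10,812.00/yr
City property tax = $877.08/yr
Condo association dues = $1,317.72 × 4 = $5,270.88/yr
Total per year = $18,143.52
Base monthly escrow = $18,143.52 / 12 = $1,511.96
Shortage per month = $1,004.88 / 12 = $83.74
New monthly escrow = $1,511.96 + $83.74 = $1,595.70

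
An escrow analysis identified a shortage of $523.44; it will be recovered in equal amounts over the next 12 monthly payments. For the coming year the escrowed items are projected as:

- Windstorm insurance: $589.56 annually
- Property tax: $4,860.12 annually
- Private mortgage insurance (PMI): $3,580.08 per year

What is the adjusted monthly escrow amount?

$796.10

Windstorm insurance: $589.56 per year
Property tax: $4,860.12 per year
Private mortgage insurance (PMI): $3,580.08 per year
Annual escrow total = $589.56 + $4,860.12 + $3,580.08 = $9,029.76
Base monthly escrow = $9,029.76 ÷ 12 = $752.48
Shortage per month = $523.44 / 12 = $43.62
New monthly escrow = $752.48 + $43.62 = $796.10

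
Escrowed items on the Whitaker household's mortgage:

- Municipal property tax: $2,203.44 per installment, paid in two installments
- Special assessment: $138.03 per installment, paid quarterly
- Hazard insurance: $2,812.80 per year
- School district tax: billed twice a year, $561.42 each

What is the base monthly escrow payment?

Municipal property tax — $2,203.44 × 2 = $4,406.88 per year
Special assessment — $138.03 × 4 = $552.12 per year
Hazard insurance — $2,812.80 per year
School district tax — $561.42 × 2 = $1,122.84 per year
Combined annual = $4,406.88 + $552.12 + $2,812.80 + $1,122.84 = $8,894.64
Monthly = $8,894.64 / 12 = $741.22

$741.22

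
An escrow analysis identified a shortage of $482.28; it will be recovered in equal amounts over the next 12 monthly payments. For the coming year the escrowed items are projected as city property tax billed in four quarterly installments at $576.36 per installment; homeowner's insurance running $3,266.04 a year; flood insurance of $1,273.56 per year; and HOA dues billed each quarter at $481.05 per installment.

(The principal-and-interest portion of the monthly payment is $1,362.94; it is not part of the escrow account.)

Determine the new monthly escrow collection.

City property tax = $576.36 × 4 = $2,305.44
Homeowner's insurance = $3,266.04
Flood insurance = $1,273.56
HOA dues = $481.05 × 4 = $1,924.20
Total per year = $2,305.44 + $3,266.04 + $1,273.56 + $1,924.20 = $8,769.24
Per month = $8,769.24 ÷ 12 = $730.77
Shortage spread = $482.28 / 12 = $40.19/mo
Adjusted monthly = $730.77 + $40.19 = $770.96

$770.96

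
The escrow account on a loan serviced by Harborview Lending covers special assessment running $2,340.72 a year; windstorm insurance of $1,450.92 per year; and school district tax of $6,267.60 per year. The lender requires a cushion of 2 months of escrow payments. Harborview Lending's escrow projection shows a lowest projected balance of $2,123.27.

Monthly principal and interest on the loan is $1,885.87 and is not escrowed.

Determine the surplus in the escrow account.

$446.73

Special assessment: $2,340.72/yr
Windstorm insurance: $1,450.92/yr
School district tax: $6,267.60/yr
Annual escrow total = $10,059.24
Base monthly escrow = $10,059.24 ÷ 12 = $838.27
Cushion = 2 × $838.27 = $1,676.54
Surplus = $2,123.27 − $1,676.54 = $446.73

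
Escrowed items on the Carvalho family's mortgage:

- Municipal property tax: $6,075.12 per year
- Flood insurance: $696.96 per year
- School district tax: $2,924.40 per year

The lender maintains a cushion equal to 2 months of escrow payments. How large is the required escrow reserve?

$1,616.08

Municipal property tax: $6,075.12 per year
Flood insurance: $696.96 per year
School district tax: $2,924.40 per year
Annual escrow total = $6,075.12 + $696.96 + $2,924.40 = $9,696.48
Per month = $9,696.48 / 12 = $808.04
Required cushion = 2 × $808.04 = $1,616.08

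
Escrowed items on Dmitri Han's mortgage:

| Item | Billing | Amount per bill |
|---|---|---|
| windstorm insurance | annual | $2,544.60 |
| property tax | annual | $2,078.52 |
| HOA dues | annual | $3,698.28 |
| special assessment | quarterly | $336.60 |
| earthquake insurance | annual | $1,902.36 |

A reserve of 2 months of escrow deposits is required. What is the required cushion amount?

Windstorm insurance — $2,544.60/yr
Property tax — $2,078.52/yr
HOA dues — $3,698.28/yr
Special assessment — $336.60 × 4 = $1,346.40/yr
Earthquake insurance — $1,902.36/yr
Annual escrow total = $11,570.16
Monthly = $11,570.16 / 12 = $964.18
Required cushion = 2 × $964.18 = $1,928.36

$1,928.36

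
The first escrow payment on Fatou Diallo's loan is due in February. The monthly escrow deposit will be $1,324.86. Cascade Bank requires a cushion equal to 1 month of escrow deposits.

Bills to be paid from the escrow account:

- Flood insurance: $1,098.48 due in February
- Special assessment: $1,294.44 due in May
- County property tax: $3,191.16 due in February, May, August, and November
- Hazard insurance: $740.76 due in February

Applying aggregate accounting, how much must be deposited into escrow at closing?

Cushion = 1 × $1,324.86 = $1,324.86
Trial balance (start $0, +$1,324.86 each month, − disbursements):
  Feb: +$1,324.86 − $5,030.40 → -$3,705.54
  Mar: +$1,324.86 → -$2,380.68
  Apr: +$1,324.86 → -$1,055.82
  May: +$1,324.86 − $4,485.60 → -$4,216.56
  Jun: +$1,324.86 → -$2,891.70
  Jul: +$1,324.86 → -$1,566.84
  Aug: +$1,324.86 − $3,191.16 → -$3,433.14
  Sep: +$1,324.86 → -$2,108.28
  Oct: +$1,324.86 → -$783.42
  Nov: +$1,324.86 − $3,191.16 → -$2,649.72
  Dec: +$1,324.86 → -$1,324.86
  Jan: +$1,324.86 → $0.00
Lowest trial balance = -$4,216.56 (May)
Initial deposit = cushion − low point = $1,324.86 − (-$4,216.56) = $5,541.42

$5,541.42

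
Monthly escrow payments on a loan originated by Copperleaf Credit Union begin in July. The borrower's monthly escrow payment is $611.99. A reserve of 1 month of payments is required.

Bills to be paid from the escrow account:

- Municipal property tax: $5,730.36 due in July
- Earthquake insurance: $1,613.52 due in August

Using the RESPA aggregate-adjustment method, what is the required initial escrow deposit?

$6,731.89

Cushion = 1 × $611.99 = $611.99
Trial balance (start $0, +$611.99 each month, − disbursements):
  Jul: +$611.99 − $5,730.36 → -$5,118.37
  Aug: +$611.99 − $1,613.52 → -$6,119.90
  Sep: +$611.99 → -$5,507.91
  Oct: +$611.99 → -$4,895.92
  Nov: +$611.99 → -$4,283.93
  Dec: +$611.99 → -$3,671.94
  Jan: +$611.99 → -$3,059.95
  Feb: +$611.99 → -$2,447.96
  Mar: +$611.99 → -$1,835.97
  Apr: +$611.99 → -$1,223.98
  May: +$611.99 → -$611.99
  Jun: +$611.99 → $0.00
Lowest trial balance = -$6,119.90 (Aug)
Initial deposit = cushion − low point = $611.99 − (-$6,119.90) = $6,731.89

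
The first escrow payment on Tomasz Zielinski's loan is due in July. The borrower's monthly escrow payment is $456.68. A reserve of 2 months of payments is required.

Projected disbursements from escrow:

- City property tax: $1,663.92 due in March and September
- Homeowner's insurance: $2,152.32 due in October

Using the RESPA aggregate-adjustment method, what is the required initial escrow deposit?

$2,902.88

Cushion = 2 × $456.68 = $913.36
Trial balance (start $0, +$456.68 each month, − disbursements):
  Jul: +$456.68 → $456.68
  Aug: +$456.68 → $913.36
  Sep: +$456.68 − $1,663.92 → -$293.88
  Oct: +$456.68 − $2,152.32 → -$1,989.52
  Nov: +$456.68 → -$1,532.84
  Dec: +$456.68 → -$1,076.16
  Jan: +$456.68 → -$619.48
  Feb: +$456.68 → -$162.80
  Mar: +$456.68 − $1,663.92 → -$1,370.04
  Apr: +$456.68 → -$913.36
  May: +$456.68 → -$456.68
  Jun: +$456.68 → $0.00
Lowest trial balance = -$1,989.52 (Oct)
Initial deposit = cushion − low point = $913.36 − (-$1,989.52) = $2,902.88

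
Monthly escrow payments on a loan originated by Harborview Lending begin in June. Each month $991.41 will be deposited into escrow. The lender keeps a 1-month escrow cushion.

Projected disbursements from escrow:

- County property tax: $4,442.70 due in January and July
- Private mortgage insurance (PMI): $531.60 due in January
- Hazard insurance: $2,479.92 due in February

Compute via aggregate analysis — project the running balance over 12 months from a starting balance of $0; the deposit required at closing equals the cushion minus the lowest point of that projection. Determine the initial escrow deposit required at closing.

Cushion = 1 × $991.41 = $991.41
Trial balance (start $0, +$991.41 each month, − disbursements):
  Jun: +$991.41 → $991.41
  Jul: +$991.41 − $4,442.70 → -$2,459.88
  Aug: +$991.41 → -$1,468.47
  Sep: +$991.41 → -$477.06
  Oct: +$991.41 → $514.35
  Nov: +$991.41 → $1,505.76
  Dec: +$991.41 → $2,497.17
  Jan: +$991.41 − $4,974.30 → -$1,485.72
  Feb: +$991.41 − $2,479.92 → -$2,974.23
  Mar: +$991.41 → -$1,982.82
  Apr: +$991.41 → -$991.41
  May: +$991.41 → $0.00
Lowest trial balance = -$2,974.23 (Feb)
Initial deposit = cushion − low point = $991.41 − (-$2,974.23) = $3,965.64

$3,965.64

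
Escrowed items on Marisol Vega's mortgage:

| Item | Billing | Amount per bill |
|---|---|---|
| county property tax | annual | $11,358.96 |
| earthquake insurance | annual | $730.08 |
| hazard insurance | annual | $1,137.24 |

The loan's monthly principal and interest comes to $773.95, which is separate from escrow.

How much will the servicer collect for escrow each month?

County property tax = $11,358.96 per year
Earthquake insurance = $730.08 per year
Hazard insurance = $1,137.24 per year
Combined annual = $11,358.96 + $730.08 + $1,137.24 = $13,226.28
Monthly = $13,226.28 / 12 = $1,102.19

$1,102.19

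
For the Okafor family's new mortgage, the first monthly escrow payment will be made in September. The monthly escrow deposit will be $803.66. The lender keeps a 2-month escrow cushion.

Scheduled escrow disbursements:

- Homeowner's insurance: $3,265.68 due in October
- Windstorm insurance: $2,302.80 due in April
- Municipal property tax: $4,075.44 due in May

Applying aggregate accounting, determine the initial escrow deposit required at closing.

$4,018.30

Cushion = 2 × $803.66 = $1,607.32
Trial balance (start $0, +$803.66 each month, − disbursements):
  Sep: +$803.66 → $803.66
  Oct: +$803.66 − $3,265.68 → -$1,658.36
  Nov: +$803.66 → -$854.70
  Dec: +$803.66 → -$51.04
  Jan: +$803.66 → $752.62
  Feb: +$803.66 → $1,556.28
  Mar: +$803.66 → $2,359.94
  Apr: +$803.66 − $2,302.80 → $860.80
  May: +$803.66 − $4,075.44 → -$2,410.98
  Jun: +$803.66 → -$1,607.32
  Jul: +$803.66 → -$803.66
  Aug: +$803.66 → $0.00
Lowest trial balance = -$2,410.98 (May)
Initial deposit = cushion − low point = $1,607.32 − (-$2,410.98) = $4,018.30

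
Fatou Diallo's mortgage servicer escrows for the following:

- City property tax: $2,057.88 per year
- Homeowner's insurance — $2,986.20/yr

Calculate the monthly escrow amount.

City property tax: $2,057.88 per year
Homeowner's insurance: $2,986.20 per year
Combined annual = $2,057.88 + $2,986.20 = $5,044.08
Monthly = $5,044.08 / 12 = $420.34

$420.34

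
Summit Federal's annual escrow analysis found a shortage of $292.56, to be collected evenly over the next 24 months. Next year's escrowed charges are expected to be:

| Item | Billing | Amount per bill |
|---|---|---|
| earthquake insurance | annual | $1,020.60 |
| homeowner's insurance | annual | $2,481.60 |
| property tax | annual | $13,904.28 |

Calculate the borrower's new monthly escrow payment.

$1,462.73

Earthquake insurance — $1,020.60 per year
Homeowner's insurance — $2,481.60 per year
Property tax — $13,904.28 per year
Annual escrow total = $1,020.60 + $2,481.60 + $13,904.28 = $17,406.48
Monthly = $17,406.48 ÷ 12 = $1,450.54
Shortage per month = $292.56 ÷ 24 = $12.19
Adjusted monthly = $1,450.54 + $12.19 = $1,462.73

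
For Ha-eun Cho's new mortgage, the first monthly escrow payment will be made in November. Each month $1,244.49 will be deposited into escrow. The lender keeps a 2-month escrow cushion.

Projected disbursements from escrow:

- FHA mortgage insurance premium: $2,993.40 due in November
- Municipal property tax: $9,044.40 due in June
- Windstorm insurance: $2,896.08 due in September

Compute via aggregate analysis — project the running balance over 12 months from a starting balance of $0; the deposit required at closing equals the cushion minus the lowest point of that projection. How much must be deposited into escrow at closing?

$4,570.86

Cushion = 2 × $1,244.49 = $2,488.98
Trial balance (start $0, +$1,244.49 each month, − disbursements):
  Nov: +$1,244.49 − $2,993.40 → -$1,748.91
  Dec: +$1,244.49 → -$504.42
  Jan: +$1,244.49 → $740.07
  Feb: +$1,244.49 → $1,984.56
  Mar: +$1,244.49 → $3,229.05
  Apr: +$1,244.49 → $4,473.54
  May: +$1,244.49 → $5,718.03
  Jun: +$1,244.49 − $9,044.40 → -$2,081.88
  Jul: +$1,244.49 → -$837.39
  Aug: +$1,244.49 → $407.10
  Sep: +$1,244.49 − $2,896.08 → -$1,244.49
  Oct: +$1,244.49 → $0.00
Lowest trial balance = -$2,081.88 (Jun)
Initial deposit = cushion − low point = $2,488.98 − (-$2,081.88) = $4,570.86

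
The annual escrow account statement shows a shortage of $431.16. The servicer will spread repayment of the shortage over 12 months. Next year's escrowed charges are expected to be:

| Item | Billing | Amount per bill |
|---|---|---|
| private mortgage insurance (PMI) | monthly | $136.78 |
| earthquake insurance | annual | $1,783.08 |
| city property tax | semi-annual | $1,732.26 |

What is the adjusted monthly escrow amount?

$610.01

Private mortgage insurance (PMI) = $136.78 × 12 = $1,641.36
Earthquake insurance = $1,783.08
City property tax = $1,732.26 × 2 = $3,464.52
Total per year = $1,641.36 + $1,783.08 + $3,464.52 = $6,888.96
Per month = $6,888.96 / 12 = $574.08
Shortage per month = $431.16 ÷ 12 = $35.93
Adjusted monthly = $574.08 + $35.93 = $610.01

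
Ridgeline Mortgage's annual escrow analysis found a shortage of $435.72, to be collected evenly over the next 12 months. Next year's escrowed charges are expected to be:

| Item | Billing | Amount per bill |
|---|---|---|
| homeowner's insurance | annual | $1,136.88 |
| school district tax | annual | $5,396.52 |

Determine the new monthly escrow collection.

Homeowner's insurance = $1,136.88
School district tax = $5,396.52
Combined annual = $6,533.40
Monthly = $6,533.40 ÷ 12 = $544.45
Monthly shortage recovery: $435.72 / 12 = $36.31
New monthly escrow = $544.45 + $36.31 = $580.76

$580.76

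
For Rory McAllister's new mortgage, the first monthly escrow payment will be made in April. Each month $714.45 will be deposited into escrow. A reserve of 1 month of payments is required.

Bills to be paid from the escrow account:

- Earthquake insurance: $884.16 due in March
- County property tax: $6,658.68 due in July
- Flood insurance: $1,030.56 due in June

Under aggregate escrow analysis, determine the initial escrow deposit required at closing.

Cushion = 1 × $714.45 = $714.45
Trial balance (start $0, +$714.45 each month, − disbursements):
  Apr: +$714.45 → $714.45
  May: +$714.45 → $1,428.90
  Jun: +$714.45 − $1,030.56 → $1,112.79
  Jul: +$714.45 − $6,658.68 → -$4,831.44
  Aug: +$714.45 → -$4,116.99
  Sep: +$714.45 → -$3,402.54
  Oct: +$714.45 → -$2,688.09
  Nov: +$714.45 → -$1,973.64
  Dec: +$714.45 → -$1,259.19
  Jan: +$714.45 → -$544.74
  Feb: +$714.45 → $169.71
  Mar: +$714.45 − $884.16 → $0.00
Lowest trial balance = -$4,831.44 (Jul)
Initial deposit = cushion − low point = $714.45 − (-$4,831.44) = $5,545.89

$5,545.89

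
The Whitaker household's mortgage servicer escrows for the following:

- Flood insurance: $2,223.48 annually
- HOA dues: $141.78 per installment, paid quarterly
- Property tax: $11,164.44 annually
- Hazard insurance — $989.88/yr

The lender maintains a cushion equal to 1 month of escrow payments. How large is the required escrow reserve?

$1,245.41

Flood insurance: $2,223.48
HOA dues: $141.78 × 4 = $567.12
Property tax: $11,164.44
Hazard insurance: $989.88
Annual escrow total = $2,223.48 + $567.12 + $11,164.44 + $989.88 = $14,944.92
Monthly escrow = $14,944.92 ÷ 12 = $1,245.41
Reserve = 1 × $1,245.41 = $1,245.41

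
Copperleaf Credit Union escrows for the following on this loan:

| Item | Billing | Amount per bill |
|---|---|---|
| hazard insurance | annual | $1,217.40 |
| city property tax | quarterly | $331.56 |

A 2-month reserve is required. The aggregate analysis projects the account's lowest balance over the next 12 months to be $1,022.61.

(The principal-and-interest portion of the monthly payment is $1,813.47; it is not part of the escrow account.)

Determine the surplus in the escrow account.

$598.67

Hazard insurance = $1,217.40
City property tax = $331.56 × 4 = $1,326.24
Total annual escrow = $2,543.64
Per month = $2,543.64 ÷ 12 = $211.97
Required cushion = 2 × $211.97 = $423.94
Surplus = $1,022.61 − $423.94 = $598.67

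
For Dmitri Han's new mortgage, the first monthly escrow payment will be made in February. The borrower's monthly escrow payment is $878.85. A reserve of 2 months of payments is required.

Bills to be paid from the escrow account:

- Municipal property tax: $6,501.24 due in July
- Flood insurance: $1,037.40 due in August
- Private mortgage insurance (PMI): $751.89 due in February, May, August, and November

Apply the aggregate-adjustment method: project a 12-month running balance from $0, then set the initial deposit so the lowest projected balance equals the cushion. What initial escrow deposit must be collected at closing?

Cushion = 2 × $878.85 = $1,757.70
Trial balance (start $0, +$878.85 each month, − disbursements):
  Feb: +$878.85 − $751.89 → $126.96
  Mar: +$878.85 → $1,005.81
  Apr: +$878.85 → $1,884.66
  May: +$878.85 − $751.89 → $2,011.62
  Jun: +$878.85 → $2,890.47
  Jul: +$878.85 − $6,501.24 → -$2,731.92
  Aug: +$878.85 − $1,789.29 → -$3,642.36
  Sep: +$878.85 → -$2,763.51
  Oct: +$878.85 → -$1,884.66
  Nov: +$878.85 − $751.89 → -$1,757.70
  Dec: +$878.85 → -$878.85
  Jan: +$878.85 → $0.00
Lowest trial balance = -$3,642.36 (Aug)
Initial deposit = cushion − low point = $1,757.70 − (-$3,642.36) = $5,400.06

$5,400.06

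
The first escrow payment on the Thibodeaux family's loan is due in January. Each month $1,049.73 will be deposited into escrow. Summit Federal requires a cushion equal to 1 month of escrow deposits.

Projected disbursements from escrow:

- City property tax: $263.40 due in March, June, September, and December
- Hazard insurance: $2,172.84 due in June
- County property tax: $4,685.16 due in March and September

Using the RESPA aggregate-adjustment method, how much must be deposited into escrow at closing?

$3,935.52

Cushion = 1 × $1,049.73 = $1,049.73
Trial balance (start $0, +$1,049.73 each month, − disbursements):
  Jan: +$1,049.73 → $1,049.73
  Feb: +$1,049.73 → $2,099.46
  Mar: +$1,049.73 − $4,948.56 → -$1,799.37
  Apr: +$1,049.73 → -$749.64
  May: +$1,049.73 → $300.09
  Jun: +$1,049.73 − $2,436.24 → -$1,086.42
  Jul: +$1,049.73 → -$36.69
  Aug: +$1,049.73 → $1,013.04
  Sep: +$1,049.73 − $4,948.56 → -$2,885.79
  Oct: +$1,049.73 → -$1,836.06
  Nov: +$1,049.73 → -$786.33
  Dec: +$1,049.73 − $263.40 → $0.00
Lowest trial balance = -$2,885.79 (Sep)
Initial deposit = cushion − low point = $1,049.73 − (-$2,885.79) = $3,935.52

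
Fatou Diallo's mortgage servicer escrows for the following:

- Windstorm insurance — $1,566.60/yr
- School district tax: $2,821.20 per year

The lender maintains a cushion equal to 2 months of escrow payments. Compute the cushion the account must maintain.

$731.30

Windstorm insurance = $1,566.60
School district tax = $2,821.20
Yearly total = $4,387.80
Monthly = $4,387.80 ÷ 12 = $365.65
Required cushion = 2 × $365.65 = $731.30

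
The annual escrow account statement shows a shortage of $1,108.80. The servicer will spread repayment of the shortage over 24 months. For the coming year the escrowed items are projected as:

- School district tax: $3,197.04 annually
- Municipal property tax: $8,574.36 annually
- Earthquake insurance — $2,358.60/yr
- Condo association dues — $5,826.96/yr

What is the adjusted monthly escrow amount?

School district tax = $3,197.04
Municipal property tax = $8,574.36
Earthquake insurance = $2,358.60
Condo association dues = $5,826.96
Combined annual = $19,956.96
Monthly = $19,956.96 ÷ 12 = $1,663.08
Shortage per month = $1,108.80 ÷ 24 = $46.20
New monthly escrow = $1,663.08 + $46.20 = $1,709.28

$1,709.28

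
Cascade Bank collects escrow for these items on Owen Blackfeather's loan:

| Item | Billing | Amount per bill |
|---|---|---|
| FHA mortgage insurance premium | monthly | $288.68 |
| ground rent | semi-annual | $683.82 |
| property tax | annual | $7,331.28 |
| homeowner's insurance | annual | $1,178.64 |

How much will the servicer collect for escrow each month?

$1,111.81

FHA mortgage insurance premium: $288.68 × 12 = $3,464.16 per year
Ground rent: $683.82 × 2 = $1,367.64 per year
Property tax: $7,331.28 per year
Homeowner's insurance: $1,178.64 per year
Yearly total = $13,341.72
Monthly escrow = $13,341.72 / 12 = $1,111.81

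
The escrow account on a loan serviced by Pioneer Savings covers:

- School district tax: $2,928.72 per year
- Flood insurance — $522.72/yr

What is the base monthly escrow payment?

$287.62

School district tax: $2,928.72/yr
Flood insurance: $522.72/yr
Total per year = $3,451.44
Monthly = $3,451.44 ÷ 12 = $287.62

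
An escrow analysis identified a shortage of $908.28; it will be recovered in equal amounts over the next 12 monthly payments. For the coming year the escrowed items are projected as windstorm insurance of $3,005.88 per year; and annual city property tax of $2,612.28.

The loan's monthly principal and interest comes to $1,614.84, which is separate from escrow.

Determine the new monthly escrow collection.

Windstorm insurance: $3,005.88 annually
City property tax: $2,612.28 annually
Yearly total = $3,005.88 + $2,612.28 = $5,618.16
Monthly = $5,618.16 / 12 = $468.18
Shortage spread = $908.28 ÷ 12 = $75.69/mo
New monthly escrow = $468.18 + $75.69 = $543.87

$543.87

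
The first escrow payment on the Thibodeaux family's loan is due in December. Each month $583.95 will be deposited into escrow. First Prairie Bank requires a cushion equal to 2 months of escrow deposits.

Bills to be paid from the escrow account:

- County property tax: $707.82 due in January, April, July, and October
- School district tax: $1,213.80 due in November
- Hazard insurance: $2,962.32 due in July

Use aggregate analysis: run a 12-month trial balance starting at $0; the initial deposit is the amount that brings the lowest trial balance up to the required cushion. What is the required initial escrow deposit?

Cushion = 2 × $583.95 = $1,167.90
Trial balance (start $0, +$583.95 each month, − disbursements):
  Dec: +$583.95 → $583.95
  Jan: +$583.95 − $707.82 → $460.08
  Feb: +$583.95 → $1,044.03
  Mar: +$583.95 → $1,627.98
  Apr: +$583.95 − $707.82 → $1,504.11
  May: +$583.95 → $2,088.06
  Jun: +$583.95 → $2,672.01
  Jul: +$583.95 − $3,670.14 → -$414.18
  Aug: +$583.95 → $169.77
  Sep: +$583.95 → $753.72
  Oct: +$583.95 − $707.82 → $629.85
  Nov: +$583.95 − $1,213.80 → $0.00
Lowest trial balance = -$414.18 (Jul)
Initial deposit = cushion − low point = $1,167.90 − (-$414.18) = $1,582.08

$1,582.08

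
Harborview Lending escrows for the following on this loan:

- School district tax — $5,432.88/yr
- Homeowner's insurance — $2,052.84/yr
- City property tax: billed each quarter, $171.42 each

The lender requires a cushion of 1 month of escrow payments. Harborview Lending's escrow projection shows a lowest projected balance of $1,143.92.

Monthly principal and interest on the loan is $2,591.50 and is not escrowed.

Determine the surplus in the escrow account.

School district tax: $5,432.88
Homeowner's insurance: $2,052.84
City property tax: $171.42 × 4 = $685.68
Combined annual = $8,171.40
Per month = $8,171.40 / 12 = $680.95
Cushion = 1 × $680.95 = $680.95
Excess over cushion: $1,143.92 − $680.95 = $462.97

$462.97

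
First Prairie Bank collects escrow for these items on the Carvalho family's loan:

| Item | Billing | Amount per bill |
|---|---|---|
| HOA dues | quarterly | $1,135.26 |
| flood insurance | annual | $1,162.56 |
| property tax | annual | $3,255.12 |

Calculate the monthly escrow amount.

$746.56

HOA dues: $1,135.26 × 4 = $4,541.04/yr
Flood insurance: $1,162.56/yr
Property tax: $3,255.12/yr
Annual escrow total = $4,541.04 + $1,162.56 + $3,255.12 = $8,958.72
Monthly escrow = $8,958.72 ÷ 12 = $746.56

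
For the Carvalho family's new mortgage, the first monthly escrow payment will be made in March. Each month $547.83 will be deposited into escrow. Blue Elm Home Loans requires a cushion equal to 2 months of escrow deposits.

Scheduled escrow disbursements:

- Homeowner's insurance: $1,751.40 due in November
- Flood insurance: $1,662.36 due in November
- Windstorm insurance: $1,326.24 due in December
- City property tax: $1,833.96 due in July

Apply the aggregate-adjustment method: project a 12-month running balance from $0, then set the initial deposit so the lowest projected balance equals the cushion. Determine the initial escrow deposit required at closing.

$2,191.32

Cushion = 2 × $547.83 = $1,095.66
Trial balance (start $0, +$547.83 each month, − disbursements):
  Mar: +$547.83 → $547.83
  Apr: +$547.83 → $1,095.66
  May: +$547.83 → $1,643.49
  Jun: +$547.83 → $2,191.32
  Jul: +$547.83 − $1,833.96 → $905.19
  Aug: +$547.83 → $1,453.02
  Sep: +$547.83 → $2,000.85
  Oct: +$547.83 → $2,548.68
  Nov: +$547.83 − $3,413.76 → -$317.25
  Dec: +$547.83 − $1,326.24 → -$1,095.66
  Jan: +$547.83 → -$547.83
  Feb: +$547.83 → $0.00
Lowest trial balance = -$1,095.66 (Dec)
Initial deposit = cushion − low point = $1,095.66 − (-$1,095.66) = $2,191.32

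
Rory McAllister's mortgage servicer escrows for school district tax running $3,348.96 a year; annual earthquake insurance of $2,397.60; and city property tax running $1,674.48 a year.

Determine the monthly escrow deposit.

$618.42

School district tax — $3,348.96 annually
Earthquake insurance — $2,397.60 annually
City property tax — $1,674.48 annually
Yearly total = $7,421.04
Monthly escrow = $7,421.04 ÷ 12 = $618.42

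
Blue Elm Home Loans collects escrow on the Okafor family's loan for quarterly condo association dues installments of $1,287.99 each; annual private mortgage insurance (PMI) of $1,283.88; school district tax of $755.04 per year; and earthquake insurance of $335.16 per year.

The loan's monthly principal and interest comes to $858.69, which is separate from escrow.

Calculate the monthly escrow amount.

Condo association dues — $1,287.99 × 4 = $5,151.96
Private mortgage insurance (PMI) — $1,283.88
School district tax — $755.04
Earthquake insurance — $335.16
Total annual escrow = $7,526.04
Per month = $7,526.04 ÷ 12 = $627.17

$627.17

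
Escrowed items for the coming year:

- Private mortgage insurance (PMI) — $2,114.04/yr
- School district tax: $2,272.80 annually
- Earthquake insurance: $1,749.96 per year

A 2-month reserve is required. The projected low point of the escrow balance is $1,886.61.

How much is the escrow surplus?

$863.81

Private mortgage insurance (PMI) = $2,114.04/yr
School district tax = $2,272.80/yr
Earthquake insurance = $1,749.96/yr
Annual escrow total = $2,114.04 + $2,272.80 + $1,749.96 = $6,136.80
Base monthly escrow = $6,136.80 ÷ 12 = $511.40
Cushion = 2 × $511.40 = $1,022.80
Excess over cushion: $1,886.61 − $1,022.80 = $863.81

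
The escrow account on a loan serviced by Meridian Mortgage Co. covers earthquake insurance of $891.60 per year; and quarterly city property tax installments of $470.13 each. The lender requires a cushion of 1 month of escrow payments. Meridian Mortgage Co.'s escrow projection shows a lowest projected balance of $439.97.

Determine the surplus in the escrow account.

$208.96

Earthquake insurance = $891.60/yr
City property tax = $470.13 × 4 = $1,880.52/yr
Total annual escrow = $2,772.12
Per month = $2,772.12 / 12 = $231.01
Required reserve = 1 × $231.01 = $231.01
Surplus = $439.97 − $231.01 = $208.96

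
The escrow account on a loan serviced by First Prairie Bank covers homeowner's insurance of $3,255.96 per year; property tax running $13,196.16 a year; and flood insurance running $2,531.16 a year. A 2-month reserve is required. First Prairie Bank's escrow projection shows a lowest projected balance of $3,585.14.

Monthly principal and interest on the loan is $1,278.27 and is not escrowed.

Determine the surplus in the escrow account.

$421.26

Homeowner's insurance: $3,255.96 per year
Property tax: $13,196.16 per year
Flood insurance: $2,531.16 per year
Yearly total = $3,255.96 + $13,196.16 + $2,531.16 = $18,983.28
Base monthly escrow = $18,983.28 / 12 = $1,581.94
Required cushion = 2 × $1,581.94 = $3,163.88
Excess over cushion: $3,585.14 − $3,163.88 = $421.26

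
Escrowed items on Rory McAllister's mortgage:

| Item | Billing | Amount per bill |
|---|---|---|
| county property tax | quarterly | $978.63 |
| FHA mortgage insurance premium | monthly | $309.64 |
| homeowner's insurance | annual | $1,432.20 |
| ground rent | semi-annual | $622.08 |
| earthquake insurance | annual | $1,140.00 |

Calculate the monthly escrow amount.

County property tax — $978.63 × 4 = $3,914.52
FHA mortgage insurance premium — $309.64 × 12 = $3,715.68
Homeowner's insurance — $1,432.20
Ground rent — $622.08 × 2 = $1,244.16
Earthquake insurance — $1,140.00
Combined annual = $3,914.52 + $3,715.68 + $1,432.20 + $1,244.16 + $1,140.00 = $11,446.56
Monthly escrow = $11,446.56 ÷ 12 = $953.88

$953.88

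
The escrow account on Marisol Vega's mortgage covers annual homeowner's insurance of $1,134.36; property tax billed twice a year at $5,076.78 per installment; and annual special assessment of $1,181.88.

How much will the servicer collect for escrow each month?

$1,039.15

Homeowner's insurance: $1,134.36 annually
Property tax: $5,076.78 × 2 = $10,153.56 annually
Special assessment: $1,181.88 annually
Total per year = $1,134.36 + $10,153.56 + $1,181.88 = $12,469.80
Per month = $12,469.80 ÷ 12 = $1,039.15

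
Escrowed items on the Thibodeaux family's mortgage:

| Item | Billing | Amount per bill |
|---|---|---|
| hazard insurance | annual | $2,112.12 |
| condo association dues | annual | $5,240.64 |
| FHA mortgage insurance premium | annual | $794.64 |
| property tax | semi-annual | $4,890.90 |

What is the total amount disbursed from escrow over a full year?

Hazard insurance: $2,112.12
Condo association dues: $5,240.64
FHA mortgage insurance premium: $794.64
Property tax: $4,890.90 × 2 = $9,781.80
Total per year = $2,112.12 + $5,240.64 + $794.64 + $9,781.80 = $17,929.20

$17,929.20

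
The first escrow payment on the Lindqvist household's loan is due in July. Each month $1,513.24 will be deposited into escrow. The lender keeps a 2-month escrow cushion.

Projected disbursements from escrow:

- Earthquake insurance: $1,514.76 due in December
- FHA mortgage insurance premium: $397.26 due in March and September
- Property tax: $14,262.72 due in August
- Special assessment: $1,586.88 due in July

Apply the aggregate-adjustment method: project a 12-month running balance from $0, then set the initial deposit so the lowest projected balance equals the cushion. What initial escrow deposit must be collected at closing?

$15,849.60

Cushion = 2 × $1,513.24 = $3,026.48
Trial balance (start $0, +$1,513.24 each month, − disbursements):
  Jul: +$1,513.24 − $1,586.88 → -$73.64
  Aug: +$1,513.24 − $14,262.72 → -$12,823.12
  Sep: +$1,513.24 − $397.26 → -$11,707.14
  Oct: +$1,513.24 → -$10,193.90
  Nov: +$1,513.24 → -$8,680.66
  Dec: +$1,513.24 − $1,514.76 → -$8,682.18
  Jan: +$1,513.24 → -$7,168.94
  Feb: +$1,513.24 → -$5,655.70
  Mar: +$1,513.24 − $397.26 → -$4,539.72
  Apr: +$1,513.24 → -$3,026.48
  May: +$1,513.24 → -$1,513.24
  Jun: +$1,513.24 → $0.00
Lowest trial balance = -$12,823.12 (Aug)
Initial deposit = cushion − low point = $3,026.48 − (-$12,823.12) = $15,849.60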